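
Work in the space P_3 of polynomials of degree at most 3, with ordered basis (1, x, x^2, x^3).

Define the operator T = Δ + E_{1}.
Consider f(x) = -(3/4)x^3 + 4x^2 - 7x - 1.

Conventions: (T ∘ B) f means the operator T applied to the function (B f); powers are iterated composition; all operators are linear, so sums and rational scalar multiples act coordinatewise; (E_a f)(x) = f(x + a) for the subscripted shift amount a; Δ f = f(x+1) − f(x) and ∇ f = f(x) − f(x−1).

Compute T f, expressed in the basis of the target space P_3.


Δ f = -(9/4)x^2 + (23/4)x - 15/4
E_{1} f = -(3/4)x^3 + (7/4)x^2 - (5/4)x - 19/4
(Δ + E_{1}) f = -(3/4)x^3 - (1/2)x^2 + (9/2)x - 17/2

the image equals g(x) = -(3/4)x^3 - (1/2)x^2 + (9/2)x - 17/2


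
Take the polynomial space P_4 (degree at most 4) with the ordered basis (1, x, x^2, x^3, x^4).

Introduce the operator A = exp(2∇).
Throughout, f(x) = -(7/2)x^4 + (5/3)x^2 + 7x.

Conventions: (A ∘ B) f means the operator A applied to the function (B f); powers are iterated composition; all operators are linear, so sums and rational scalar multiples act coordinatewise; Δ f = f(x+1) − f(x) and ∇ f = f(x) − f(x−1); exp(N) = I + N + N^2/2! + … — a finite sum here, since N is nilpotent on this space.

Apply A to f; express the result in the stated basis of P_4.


order-1 term: -28x^3 + 42x^2 - (64/3)x + 53/3
order-2 term: -84x^2 + 168x - 274/3
order-3 term: -112x + 168
order-4 term: -56
the series for exp(2∇) f terminates at order 4
exp(2∇) f = -(7/2)x^4 - 28x^3 - (121/3)x^2 + (125/3)x + 115/3

the result is g(x) = -(7/2)x^4 - 28x^3 - (121/3)x^2 + (125/3)x + 115/3


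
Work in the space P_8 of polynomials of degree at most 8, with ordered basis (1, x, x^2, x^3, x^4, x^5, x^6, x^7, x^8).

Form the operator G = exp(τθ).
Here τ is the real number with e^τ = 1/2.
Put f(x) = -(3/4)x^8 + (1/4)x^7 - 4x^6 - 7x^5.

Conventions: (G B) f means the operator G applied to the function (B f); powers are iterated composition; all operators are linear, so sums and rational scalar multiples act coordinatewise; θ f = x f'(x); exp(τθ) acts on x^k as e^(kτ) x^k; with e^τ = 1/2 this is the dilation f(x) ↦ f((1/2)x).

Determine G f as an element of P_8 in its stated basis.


the result is g(x) = -(3/1024)x^8 + (1/512)x^7 - (1/16)x^6 - (7/32)x^5

exp(τθ) x^k = e^(kτ) x^k; with e^τ = 1/2 this sends x^k to (1/2)^k x^k
x^5 ↦ 1/32 x^5
x^6 ↦ 1/64 x^6
x^7 ↦ 1/128 x^7
x^8 ↦ 1/256 x^8
applying this coordinatewise to f: exp(τθ) f = -(3/1024)x^8 + (1/512)x^7 - (1/16)x^6 - (7/32)x^5


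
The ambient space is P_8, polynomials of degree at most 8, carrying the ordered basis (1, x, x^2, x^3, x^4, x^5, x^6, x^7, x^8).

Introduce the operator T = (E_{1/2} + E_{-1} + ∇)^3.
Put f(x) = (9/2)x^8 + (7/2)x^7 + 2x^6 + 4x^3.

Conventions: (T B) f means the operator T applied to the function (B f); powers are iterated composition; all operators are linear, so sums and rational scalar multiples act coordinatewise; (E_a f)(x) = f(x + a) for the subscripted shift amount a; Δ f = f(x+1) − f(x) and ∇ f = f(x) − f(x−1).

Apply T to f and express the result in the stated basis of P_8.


g(x) = 36x^8 + 244x^7 + 919x^6 + 2214x^5 + (28845/8)x^4 + (32047/8)x^3 + (93573/32)x^2 + (40893/32)x + 16329/64

E_{1/2} f = (9/2)x^8 + (43/2)x^7 + (183/4)x^6 + (447/8)x^5 + (85/2)x^4 + (785/32)x^3 + (777/64)x^2 + (517/128)x + 295/512
E_{-1} f = (9/2)x^8 - (65/2)x^7 + (207/2)x^6 - (381/2)x^5 + (445/2)x^4 - (331/2)x^3 + (141/2)x^2 - (23/2)x - 1
∇ f = 36x^7 - (203/2)x^6 + (381/2)x^5 - (445/2)x^4 + (339/2)x^3 - (141/2)x^2 + (23/2)x + 1
(E_{1/2} + E_{-1} + ∇) f = 9x^8 + 25x^7 + (191/4)x^6 + (447/8)x^5 + (85/2)x^4 + (913/32)x^3 + (777/64)x^2 + (517/128)x + 295/512
E_{1/2} (E_{1/2} + E_{-1} + ∇) f = 9x^8 + 61x^7 + (793/4)x^6 + (3147/8)x^5 + 510x^4 + (14177/32)x^3 + (16233/64)x^2 + (11333/128)x + 7463/512
E_{-1} (E_{1/2} + E_{-1} + ∇) f = 9x^8 - 47x^7 + (499/4)x^6 - (1677/8)x^5 + (1875/8)x^4 - (5335/32)x^3 + (4227/64)x^2 - (1123/128)x - 757/512
∇ (E_{1/2} + E_{-1} + ∇) f = 72x^7 - 77x^6 + (531/2)x^5 - (1535/8)x^4 + (781/4)x^3 - (1725/32)x^2 + (205/16)x + 263/128
(E_{1/2} + E_{-1} + ∇) (E_{1/2} + E_{-1} + ∇) f = 18x^8 + 86x^7 + 246x^6 + (1797/4)x^5 + (1105/2)x^4 + (7545/16)x^3 + (8505/32)x^2 + (5925/64)x + 3879/256
E_{1/2} (E_{1/2} + E_{-1} + ∇) (E_{1/2} + E_{-1} + ∇) f = 18x^8 + 158x^7 + 673x^6 + (7059/4)x^5 + (24425/8)x^4 + (56549/16)x^3 + (21267/8)x^2 + (75861/64)x + 61437/256
E_{-1} (E_{1/2} + E_{-1} + ∇) (E_{1/2} + E_{-1} + ∇) f = 18x^8 - 58x^7 + 148x^6 - (915/4)x^5 + (985/4)x^4 - (2623/16)x^3 + (1971/32)x^2 - (387/64)x - 501/256
∇ (E_{1/2} + E_{-1} + ∇) (E_{1/2} + E_{-1} + ∇) f = 144x^7 + 98x^6 + 678x^5 + (1225/4)x^4 + (1271/2)x^3 + (3267/16)x^2 + (789/8)x + 1095/64
(E_{1/2} + E_{-1} + ∇) (E_{1/2} + E_{-1} + ∇) (E_{1/2} + E_{-1} + ∇) f = 36x^8 + 244x^7 + 919x^6 + 2214x^5 + (28845/8)x^4 + (32047/8)x^3 + (93573/32)x^2 + (40893/32)x + 16329/64


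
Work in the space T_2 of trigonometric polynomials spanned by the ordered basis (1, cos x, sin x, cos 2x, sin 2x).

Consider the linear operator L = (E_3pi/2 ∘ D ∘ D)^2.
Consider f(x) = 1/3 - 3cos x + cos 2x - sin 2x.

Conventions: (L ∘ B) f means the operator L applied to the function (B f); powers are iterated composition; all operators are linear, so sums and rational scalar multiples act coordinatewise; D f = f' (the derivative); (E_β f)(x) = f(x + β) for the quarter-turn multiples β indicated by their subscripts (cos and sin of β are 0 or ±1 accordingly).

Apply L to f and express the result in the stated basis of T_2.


D f = 3sin x - 2cos 2x - 2sin 2x
D D f = 3cos x - 4cos 2x + 4sin 2x
E_3pi/2 D D f = 3sin x + 4cos 2x - 4sin 2x
D (E_3pi/2 ∘ D ∘ D) f = 3cos x - 8cos 2x - 8sin 2x
D D (E_3pi/2 ∘ D ∘ D) f = -3sin x - 16cos 2x + 16sin 2x
E_3pi/2 D D (E_3pi/2 ∘ D ∘ D) f = 3cos x + 16cos 2x - 16sin 2x

the result is g(x) = 3cos x + 16cos 2x - 16sin 2x


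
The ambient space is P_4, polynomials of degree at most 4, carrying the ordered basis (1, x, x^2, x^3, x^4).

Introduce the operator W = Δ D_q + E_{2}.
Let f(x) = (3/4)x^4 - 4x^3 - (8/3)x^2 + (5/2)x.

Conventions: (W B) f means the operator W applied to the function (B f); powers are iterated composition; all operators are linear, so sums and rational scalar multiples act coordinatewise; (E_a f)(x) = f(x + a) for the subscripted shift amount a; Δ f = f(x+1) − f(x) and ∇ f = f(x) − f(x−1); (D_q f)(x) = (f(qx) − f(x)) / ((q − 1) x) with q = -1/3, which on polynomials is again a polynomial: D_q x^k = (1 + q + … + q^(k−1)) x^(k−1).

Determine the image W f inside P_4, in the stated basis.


D_q f = (5/9)x^3 - (28/9)x^2 - (16/9)x + 5/2
Δ D_q f = (5/3)x^2 - (41/9)x - 13/3
E_{2} f = (3/4)x^4 + 2x^3 - (26/3)x^2 - (193/6)x - 77/3
(Δ D_q + E_{2}) f = (3/4)x^4 + 2x^3 - 7x^2 - (661/18)x - 30

g(x) = (3/4)x^4 + 2x^3 - 7x^2 - (661/18)x - 30


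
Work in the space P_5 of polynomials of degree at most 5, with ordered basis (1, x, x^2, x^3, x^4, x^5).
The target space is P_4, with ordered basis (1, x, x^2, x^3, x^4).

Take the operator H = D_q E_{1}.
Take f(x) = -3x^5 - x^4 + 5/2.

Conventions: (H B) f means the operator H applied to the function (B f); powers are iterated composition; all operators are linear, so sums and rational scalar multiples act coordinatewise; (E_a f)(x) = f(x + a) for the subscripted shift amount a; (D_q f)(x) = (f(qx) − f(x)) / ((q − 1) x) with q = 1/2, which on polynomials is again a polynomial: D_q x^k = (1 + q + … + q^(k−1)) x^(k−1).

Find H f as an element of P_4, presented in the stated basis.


the result is g(x) = -(93/16)x^4 - 30x^3 - (119/2)x^2 - 54x - 19

E_{1} f = -3x^5 - 16x^4 - 34x^3 - 36x^2 - 19x - 3/2
D_q E_{1} f = -(93/16)x^4 - 30x^3 - (119/2)x^2 - 54x - 19


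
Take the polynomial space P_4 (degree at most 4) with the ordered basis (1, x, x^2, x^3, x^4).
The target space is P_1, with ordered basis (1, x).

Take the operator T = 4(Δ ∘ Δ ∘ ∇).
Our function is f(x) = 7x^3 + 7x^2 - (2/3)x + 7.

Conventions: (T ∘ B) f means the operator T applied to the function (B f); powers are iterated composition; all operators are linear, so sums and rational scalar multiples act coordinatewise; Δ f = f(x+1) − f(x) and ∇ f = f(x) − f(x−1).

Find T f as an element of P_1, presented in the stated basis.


g(x) = 168

∇ f = 21x^2 - 7x - 2/3
Δ ∇ f = 42x + 14
Δ Δ ∇ f = 42
(4(Δ ∘ Δ ∘ ∇)) f = 168


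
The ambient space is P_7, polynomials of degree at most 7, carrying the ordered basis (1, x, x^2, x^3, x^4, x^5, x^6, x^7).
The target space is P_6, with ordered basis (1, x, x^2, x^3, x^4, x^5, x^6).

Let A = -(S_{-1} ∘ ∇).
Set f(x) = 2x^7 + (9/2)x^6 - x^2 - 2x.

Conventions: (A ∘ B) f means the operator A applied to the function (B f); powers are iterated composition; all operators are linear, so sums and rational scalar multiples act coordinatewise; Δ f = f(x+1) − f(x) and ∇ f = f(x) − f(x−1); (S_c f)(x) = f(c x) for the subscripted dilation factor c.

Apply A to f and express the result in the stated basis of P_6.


∇ f = 14x^6 - 15x^5 + (5/2)x^4 + 20x^3 - (51/2)x^2 + 11x - 7/2
S_{-1} ∇ f = 14x^6 + 15x^5 + (5/2)x^4 - 20x^3 - (51/2)x^2 - 11x - 7/2
(-(S_{-1} ∘ ∇)) f = -14x^6 - 15x^5 - (5/2)x^4 + 20x^3 + (51/2)x^2 + 11x + 7/2

the image equals g(x) = -14x^6 - 15x^5 - (5/2)x^4 + 20x^3 + (51/2)x^2 + 11x + 7/2


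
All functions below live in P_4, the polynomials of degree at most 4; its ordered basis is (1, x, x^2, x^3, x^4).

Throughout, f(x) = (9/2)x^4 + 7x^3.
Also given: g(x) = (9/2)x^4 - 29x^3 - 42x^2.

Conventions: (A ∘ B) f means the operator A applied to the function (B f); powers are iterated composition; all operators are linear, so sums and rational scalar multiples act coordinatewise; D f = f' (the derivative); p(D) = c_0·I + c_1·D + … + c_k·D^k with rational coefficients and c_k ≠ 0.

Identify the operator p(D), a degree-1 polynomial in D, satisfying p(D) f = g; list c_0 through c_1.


p(D) = I − 2·D, i.e. c_0 = 1, c_1 = -2

D^0 f = (9/2)x^4 + 7x^3
D^1 f = 18x^3 + 21x^2
matching coefficients of g against c_0 f + c_1 Df + … from the top degree down determines the c_i
solution: c_0 = 1, c_1 = -2


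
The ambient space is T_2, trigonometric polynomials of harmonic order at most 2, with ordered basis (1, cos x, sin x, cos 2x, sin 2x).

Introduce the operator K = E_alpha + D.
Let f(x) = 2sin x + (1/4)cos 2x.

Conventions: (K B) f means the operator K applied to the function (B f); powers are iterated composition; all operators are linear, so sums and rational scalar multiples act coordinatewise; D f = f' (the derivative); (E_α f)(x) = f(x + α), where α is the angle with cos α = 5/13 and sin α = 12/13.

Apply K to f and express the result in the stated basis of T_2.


E_alpha f = (24/13)cos x + (10/13)sin x - (119/676)cos 2x - (30/169)sin 2x
D f = 2cos x - (1/2)sin 2x
(E_alpha + D) f = (50/13)cos x + (10/13)sin x - (119/676)cos 2x - (229/338)sin 2x

the image equals g(x) = (50/13)cos x + (10/13)sin x - (119/676)cos 2x - (229/338)sin 2x


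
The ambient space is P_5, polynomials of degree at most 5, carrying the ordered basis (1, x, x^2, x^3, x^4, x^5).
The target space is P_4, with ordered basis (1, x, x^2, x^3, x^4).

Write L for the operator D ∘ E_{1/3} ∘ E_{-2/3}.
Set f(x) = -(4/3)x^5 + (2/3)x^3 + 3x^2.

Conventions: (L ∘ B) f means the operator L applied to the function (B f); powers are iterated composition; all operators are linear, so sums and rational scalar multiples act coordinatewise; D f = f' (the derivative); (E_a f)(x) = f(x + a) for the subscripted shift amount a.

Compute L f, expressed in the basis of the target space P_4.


the result is g(x) = -(20/3)x^4 + (80/9)x^3 - (22/9)x^2 + (458/81)x - 452/243

E_{-2/3} f = -(4/3)x^5 + (40/9)x^4 - (142/27)x^3 + (455/81)x^2 - (1076/243)x + 956/729
E_{1/3} E_{-2/3} f = -(4/3)x^5 + (20/9)x^4 - (22/27)x^3 + (229/81)x^2 - (452/243)x + 229/729
D E_{1/3} E_{-2/3} f = -(20/3)x^4 + (80/9)x^3 - (22/9)x^2 + (458/81)x - 452/243


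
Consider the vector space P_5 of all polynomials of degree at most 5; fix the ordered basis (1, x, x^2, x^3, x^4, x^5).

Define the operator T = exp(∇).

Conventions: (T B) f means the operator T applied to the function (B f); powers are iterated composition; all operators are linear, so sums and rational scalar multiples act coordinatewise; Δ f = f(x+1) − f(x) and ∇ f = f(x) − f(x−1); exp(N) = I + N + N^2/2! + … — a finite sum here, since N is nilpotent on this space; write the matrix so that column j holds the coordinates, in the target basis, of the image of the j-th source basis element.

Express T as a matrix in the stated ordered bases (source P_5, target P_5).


image of 1: 1
image of x: x + 1
image of x^2: x^2 + 2x
image of x^3: x^3 + 3x^2 - 1
image of x^4: x^4 + 4x^3 - 4x + 1
image of x^5: x^5 + 5x^4 - 10x^2 + 5x + 2
each image's coordinates form column j of the matrix

the matrix is [[1, 1, 0, -1, 1, 2]; [0, 1, 2, 0, -4, 5]; [0, 0, 1, 3, 0, -10]; [0, 0, 0, 1, 4, 0]; [0, 0, 0, 0, 1, 5]; [0, 0, 0, 0, 0, 1]] (rows listed top to bottom)


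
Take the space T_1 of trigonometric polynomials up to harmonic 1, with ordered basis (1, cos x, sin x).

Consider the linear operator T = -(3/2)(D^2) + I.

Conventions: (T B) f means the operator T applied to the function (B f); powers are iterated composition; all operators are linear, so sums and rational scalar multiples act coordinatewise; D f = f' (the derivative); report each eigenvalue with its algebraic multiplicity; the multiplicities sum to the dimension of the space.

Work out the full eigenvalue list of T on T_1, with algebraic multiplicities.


λ = 1 (multiplicity 1), λ = 5/2 (multiplicity 2)

image of 1: 1
image of cos x: (5/2)cos x
image of sin x: (5/2)sin x
the matrix is diagonal; its diagonal is (1, 5/2, 5/2)
for a triangular matrix the eigenvalues are the diagonal entries, with algebraic multiplicity their repetition count


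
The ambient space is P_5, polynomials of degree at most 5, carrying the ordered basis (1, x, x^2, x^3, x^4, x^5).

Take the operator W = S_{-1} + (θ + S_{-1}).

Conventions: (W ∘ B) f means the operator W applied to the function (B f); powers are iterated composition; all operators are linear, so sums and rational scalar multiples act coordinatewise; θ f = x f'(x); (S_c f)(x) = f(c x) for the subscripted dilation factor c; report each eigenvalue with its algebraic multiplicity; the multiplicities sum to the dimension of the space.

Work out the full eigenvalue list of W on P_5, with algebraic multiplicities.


image of 1: 2
image of x: -x
image of x^2: 4x^2
image of x^3: x^3
image of x^4: 6x^4
image of x^5: 3x^5
the matrix is upper triangular; its diagonal is (2, -1, 4, 1, 6, 3)
for a triangular matrix the eigenvalues are the diagonal entries, with algebraic multiplicity their repetition count

λ = -1 (multiplicity 1), λ = 1 (multiplicity 1), λ = 2 (multiplicity 1), λ = 3 (multiplicity 1), λ = 4 (multiplicity 1), λ = 6 (multiplicity 1)


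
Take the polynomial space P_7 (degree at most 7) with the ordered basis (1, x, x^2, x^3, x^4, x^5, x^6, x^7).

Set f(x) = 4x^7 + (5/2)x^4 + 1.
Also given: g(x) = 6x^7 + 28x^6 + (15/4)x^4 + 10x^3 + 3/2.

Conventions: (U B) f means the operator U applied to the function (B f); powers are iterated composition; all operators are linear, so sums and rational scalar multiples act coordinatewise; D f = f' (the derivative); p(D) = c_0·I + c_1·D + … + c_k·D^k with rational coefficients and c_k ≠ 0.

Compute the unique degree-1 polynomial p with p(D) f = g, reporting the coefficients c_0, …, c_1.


c_0 = 3/2, c_1 = 1

D^0 f = 4x^7 + (5/2)x^4 + 1
D^1 f = 28x^6 + 10x^3
matching coefficients of g against c_0 f + c_1 Df + … from the top degree down determines the c_i
solution: c_0 = 3/2, c_1 = 1


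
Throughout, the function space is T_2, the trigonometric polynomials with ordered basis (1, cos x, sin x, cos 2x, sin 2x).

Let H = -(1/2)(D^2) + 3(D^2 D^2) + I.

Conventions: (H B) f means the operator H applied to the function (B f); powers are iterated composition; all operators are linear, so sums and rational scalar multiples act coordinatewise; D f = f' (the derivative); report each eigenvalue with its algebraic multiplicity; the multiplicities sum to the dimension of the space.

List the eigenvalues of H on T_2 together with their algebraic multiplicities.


image of 1: 1
image of cos x: (9/2)cos x
image of sin x: (9/2)sin x
image of cos 2x: 51cos 2x
image of sin 2x: 51sin 2x
the matrix is diagonal; its diagonal is (1, 9/2, 9/2, 51, 51)
for a triangular matrix the eigenvalues are the diagonal entries, with algebraic multiplicity their repetition count

λ = 1 (multiplicity 1), λ = 9/2 (multiplicity 2), λ = 51 (multiplicity 2)


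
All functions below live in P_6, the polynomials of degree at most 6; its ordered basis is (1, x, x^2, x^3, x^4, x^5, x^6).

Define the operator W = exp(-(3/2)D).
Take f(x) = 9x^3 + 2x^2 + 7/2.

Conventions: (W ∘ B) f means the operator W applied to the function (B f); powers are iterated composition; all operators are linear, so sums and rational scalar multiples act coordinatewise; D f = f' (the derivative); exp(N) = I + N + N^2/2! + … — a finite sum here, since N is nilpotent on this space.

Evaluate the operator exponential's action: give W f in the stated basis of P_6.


the image equals g(x) = 9x^3 - (77/2)x^2 + (219/4)x - 179/8

order-1 term: -(81/2)x^2 - 6x
order-2 term: (243/4)x + 9/2
order-3 term: -243/8
the series for exp(-(3/2)D) f terminates at order 3
exp(-(3/2)D) f = 9x^3 - (77/2)x^2 + (219/4)x - 179/8


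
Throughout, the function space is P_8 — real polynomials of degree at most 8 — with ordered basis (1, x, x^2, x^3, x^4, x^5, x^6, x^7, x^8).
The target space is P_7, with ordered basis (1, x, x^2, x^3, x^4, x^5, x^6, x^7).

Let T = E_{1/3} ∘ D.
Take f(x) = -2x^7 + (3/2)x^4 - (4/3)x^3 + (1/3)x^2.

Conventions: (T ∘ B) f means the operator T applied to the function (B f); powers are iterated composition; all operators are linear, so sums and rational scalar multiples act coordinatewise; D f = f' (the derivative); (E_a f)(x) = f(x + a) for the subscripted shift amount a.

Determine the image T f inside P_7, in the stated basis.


the image equals g(x) = -14x^6 - 28x^5 - (70/3)x^4 - (118/27)x^3 - (16/27)x^2 - (28/81)x - 14/729

D f = -14x^6 + 6x^3 - 4x^2 + (2/3)x
E_{1/3} D f = -14x^6 - 28x^5 - (70/3)x^4 - (118/27)x^3 - (16/27)x^2 - (28/81)x - 14/729


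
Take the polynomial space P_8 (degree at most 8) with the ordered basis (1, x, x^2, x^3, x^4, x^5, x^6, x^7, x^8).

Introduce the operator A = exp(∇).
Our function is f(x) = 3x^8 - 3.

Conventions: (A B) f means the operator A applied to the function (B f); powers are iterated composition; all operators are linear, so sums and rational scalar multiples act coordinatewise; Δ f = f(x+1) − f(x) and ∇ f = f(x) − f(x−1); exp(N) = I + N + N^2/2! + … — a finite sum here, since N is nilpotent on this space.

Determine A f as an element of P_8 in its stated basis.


order-1 term: 24x^7 - 84x^6 + 168x^5 - 210x^4 + 168x^3 - 84x^2 + 24x - 3
order-2 term: 84x^6 - 504x^5 + 1470x^4 - 2520x^3 + 2604x^2 - 1512x + 381
order-3 term: 168x^5 - 1260x^4 + 4200x^3 - 7560x^2 + 7224x - 2898
order-4 term: 210x^4 - 1680x^3 + 5460x^2 - 8400x + 5103
order-5 term: 168x^3 - 1260x^2 + 3360x - 3150
order-6 term: 84x^2 - 504x + 798
order-7 term: 24x - 84
order-8 term: 3
the series for exp(∇) f terminates at order 8
exp(∇) f = 3x^8 + 24x^7 - 168x^5 + 210x^4 + 336x^3 - 756x^2 + 216x + 147

g(x) = 3x^8 + 24x^7 - 168x^5 + 210x^4 + 336x^3 - 756x^2 + 216x + 147


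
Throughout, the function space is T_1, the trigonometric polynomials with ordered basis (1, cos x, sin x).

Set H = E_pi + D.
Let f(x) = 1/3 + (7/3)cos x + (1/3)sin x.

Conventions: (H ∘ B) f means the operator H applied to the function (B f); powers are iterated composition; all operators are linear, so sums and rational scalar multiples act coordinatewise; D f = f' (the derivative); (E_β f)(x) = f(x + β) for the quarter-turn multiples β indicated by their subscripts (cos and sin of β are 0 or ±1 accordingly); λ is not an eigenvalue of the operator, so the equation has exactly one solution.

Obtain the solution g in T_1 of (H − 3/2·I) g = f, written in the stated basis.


g(x) = -2/3 - (74/87)cos x + (6/29)sin x

write g with unknown coordinates in the stated basis and equate coefficients in (H − 3/2·I) g = f
solving from the highest basis element down gives g = -2/3 - (74/87)cos x + (6/29)sin x
check: H g = -2/3 + (92/87)cos x + (56/87)sin x
so H g − 3/2·g = 1/3 + (7/3)cos x + (1/3)sin x = f ✓


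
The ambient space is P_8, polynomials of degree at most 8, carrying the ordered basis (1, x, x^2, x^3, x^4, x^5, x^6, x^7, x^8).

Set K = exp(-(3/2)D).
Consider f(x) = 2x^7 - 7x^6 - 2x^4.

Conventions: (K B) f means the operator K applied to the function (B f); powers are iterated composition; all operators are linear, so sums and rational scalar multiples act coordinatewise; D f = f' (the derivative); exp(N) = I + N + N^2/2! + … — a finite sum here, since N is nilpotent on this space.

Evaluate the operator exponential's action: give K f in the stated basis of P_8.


g(x) = 2x^7 - 28x^6 + (315/2)x^5 - (949/2)x^4 + (6711/8)x^3 - (1755/2)x^2 + (16173/32)x - 3969/32

order-1 term: -21x^6 + 63x^5 + 12x^3
order-2 term: (189/2)x^5 - (945/4)x^4 - 27x^2
order-3 term: -(945/4)x^4 + (945/2)x^3 + 27x
order-4 term: (2835/8)x^3 - (8505/16)x^2 - 81/8
order-5 term: -(5103/16)x^2 + (5103/16)x
order-6 term: (5103/32)x - 5103/64
order-7 term: -2187/64
the series for exp(-(3/2)D) f terminates at order 7
exp(-(3/2)D) f = 2x^7 - 28x^6 + (315/2)x^5 - (949/2)x^4 + (6711/8)x^3 - (1755/2)x^2 + (16173/32)x - 3969/32


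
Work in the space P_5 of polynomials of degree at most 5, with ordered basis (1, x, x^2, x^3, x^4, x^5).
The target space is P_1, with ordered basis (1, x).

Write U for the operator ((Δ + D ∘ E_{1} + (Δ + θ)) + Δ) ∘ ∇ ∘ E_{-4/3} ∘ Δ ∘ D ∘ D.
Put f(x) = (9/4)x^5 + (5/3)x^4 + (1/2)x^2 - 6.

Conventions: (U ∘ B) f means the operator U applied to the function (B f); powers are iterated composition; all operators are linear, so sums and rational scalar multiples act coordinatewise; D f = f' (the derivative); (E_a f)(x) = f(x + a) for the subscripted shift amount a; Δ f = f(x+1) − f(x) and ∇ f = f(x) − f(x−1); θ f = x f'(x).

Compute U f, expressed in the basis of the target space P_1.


D f = (45/4)x^4 + (20/3)x^3 + x
D D f = 45x^3 + 20x^2 + 1
Δ D D f = 135x^2 + 175x + 65
E_{-4/3} (Δ ∘ D ∘ D) f = 135x^2 - 185x + 215/3
∇ E_{-4/3} (Δ ∘ D ∘ D) f = 270x - 320
Δ (∇ ∘ E_{-4/3}) (Δ ∘ D ∘ D) f = 270
E_{1} (∇ ∘ E_{-4/3}) (Δ ∘ D ∘ D) f = 270x - 50
D E_{1} (∇ ∘ E_{-4/3}) (Δ ∘ D ∘ D) f = 270
Δ (∇ ∘ E_{-4/3}) (Δ ∘ D ∘ D) f = 270
θ (∇ ∘ E_{-4/3}) (Δ ∘ D ∘ D) f = 270x
(Δ + θ) (∇ ∘ E_{-4/3}) (Δ ∘ D ∘ D) f = 270x + 270
(Δ + D ∘ E_{1} + (Δ + θ)) (∇ ∘ E_{-4/3}) (Δ ∘ D ∘ D) f = 270x + 810
Δ (∇ ∘ E_{-4/3}) (Δ ∘ D ∘ D) f = 270
((Δ + D ∘ E_{1} + (Δ + θ)) + Δ) (∇ ∘ E_{-4/3}) (Δ ∘ D ∘ D) f = 270x + 1080

the image equals g(x) = 270x + 1080


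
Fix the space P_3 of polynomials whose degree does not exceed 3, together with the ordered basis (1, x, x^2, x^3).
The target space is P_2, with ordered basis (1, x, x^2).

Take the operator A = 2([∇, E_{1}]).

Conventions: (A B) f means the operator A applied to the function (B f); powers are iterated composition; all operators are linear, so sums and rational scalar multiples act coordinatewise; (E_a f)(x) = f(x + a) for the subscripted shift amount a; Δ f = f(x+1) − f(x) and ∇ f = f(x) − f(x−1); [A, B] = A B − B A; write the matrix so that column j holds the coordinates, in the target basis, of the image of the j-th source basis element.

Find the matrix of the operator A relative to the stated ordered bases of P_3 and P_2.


the matrix is [[0, 0, 0, 0]; [0, 0, 0, 0]; [0, 0, 0, 0]] (rows listed top to bottom)

image of 1: 0
image of x: 0
image of x^2: 0
image of x^3: 0
each image's coordinates form column j of the matrix


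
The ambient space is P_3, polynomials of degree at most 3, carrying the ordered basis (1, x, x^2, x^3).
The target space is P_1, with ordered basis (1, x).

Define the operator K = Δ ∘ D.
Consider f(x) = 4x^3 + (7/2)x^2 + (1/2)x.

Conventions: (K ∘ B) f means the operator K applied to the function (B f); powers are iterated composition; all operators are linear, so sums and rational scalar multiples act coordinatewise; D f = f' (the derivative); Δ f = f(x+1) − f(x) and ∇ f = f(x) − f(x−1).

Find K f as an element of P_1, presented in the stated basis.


D f = 12x^2 + 7x + 1/2
Δ D f = 24x + 19

the result is g(x) = 24x + 19


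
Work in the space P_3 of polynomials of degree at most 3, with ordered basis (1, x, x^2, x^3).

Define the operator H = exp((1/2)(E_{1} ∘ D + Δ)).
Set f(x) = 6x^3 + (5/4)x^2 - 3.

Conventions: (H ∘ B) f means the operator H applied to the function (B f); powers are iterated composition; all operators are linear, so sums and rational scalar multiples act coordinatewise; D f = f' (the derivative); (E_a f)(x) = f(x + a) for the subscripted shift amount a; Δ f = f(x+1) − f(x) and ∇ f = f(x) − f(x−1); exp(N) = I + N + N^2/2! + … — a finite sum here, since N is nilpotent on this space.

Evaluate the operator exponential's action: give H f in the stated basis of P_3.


g(x) = 6x^3 + (77/4)x^2 + (95/2)x + 361/8

order-1 term: 18x^2 + (59/2)x + 111/8
order-2 term: 18x + 113/4
order-3 term: 6
the series for exp((1/2)(E_{1} ∘ D + Δ)) f terminates at order 3
exp((1/2)(E_{1} ∘ D + Δ)) f = 6x^3 + (77/4)x^2 + (95/2)x + 361/8


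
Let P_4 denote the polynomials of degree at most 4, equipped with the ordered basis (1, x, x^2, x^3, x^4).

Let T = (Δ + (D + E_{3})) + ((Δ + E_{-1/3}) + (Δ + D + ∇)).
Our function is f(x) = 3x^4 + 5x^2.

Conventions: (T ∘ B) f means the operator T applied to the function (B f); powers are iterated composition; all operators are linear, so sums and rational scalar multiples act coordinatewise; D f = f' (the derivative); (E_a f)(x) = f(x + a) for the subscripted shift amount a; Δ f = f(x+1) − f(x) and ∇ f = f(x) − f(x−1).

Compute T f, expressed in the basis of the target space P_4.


the image equals g(x) = 6x^4 + 104x^3 + 210x^2 + (4124/9)x + 8224/27

Δ f = 12x^3 + 18x^2 + 22x + 8
D f = 12x^3 + 10x
E_{3} f = 3x^4 + 36x^3 + 167x^2 + 354x + 288
(D + E_{3}) f = 3x^4 + 48x^3 + 167x^2 + 364x + 288
(Δ + (D + E_{3})) f = 3x^4 + 60x^3 + 185x^2 + 386x + 296
Δ f = 12x^3 + 18x^2 + 22x + 8
E_{-1/3} f = 3x^4 - 4x^3 + 7x^2 - (34/9)x + 16/27
(Δ + E_{-1/3}) f = 3x^4 + 8x^3 + 25x^2 + (164/9)x + 232/27
Δ f = 12x^3 + 18x^2 + 22x + 8
D f = 12x^3 + 10x
∇ f = 12x^3 - 18x^2 + 22x - 8
(Δ + D + ∇) f = 36x^3 + 54x
((Δ + E_{-1/3}) + (Δ + D + ∇)) f = 3x^4 + 44x^3 + 25x^2 + (650/9)x + 232/27
((Δ + (D + E_{3})) + ((Δ + E_{-1/3}) + (Δ + D + ∇))) f = 6x^4 + 104x^3 + 210x^2 + (4124/9)x + 8224/27


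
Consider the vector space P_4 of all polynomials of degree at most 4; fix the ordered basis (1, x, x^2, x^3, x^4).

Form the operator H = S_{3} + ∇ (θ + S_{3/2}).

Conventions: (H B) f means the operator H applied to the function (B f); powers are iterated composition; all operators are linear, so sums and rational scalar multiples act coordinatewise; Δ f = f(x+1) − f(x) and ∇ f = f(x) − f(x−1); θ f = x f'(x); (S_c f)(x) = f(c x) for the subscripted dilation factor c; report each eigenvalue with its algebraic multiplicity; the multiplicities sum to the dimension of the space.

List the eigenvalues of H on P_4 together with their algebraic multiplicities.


λ = 1 (multiplicity 1), λ = 3 (multiplicity 1), λ = 9 (multiplicity 1), λ = 27 (multiplicity 1), λ = 81 (multiplicity 1)

image of 1: 1
image of x: 3x + 5/2
image of x^2: 9x^2 + (17/2)x - 17/4
image of x^3: 27x^3 + (153/8)x^2 - (153/8)x + 51/8
image of x^4: 81x^4 + (145/4)x^3 - (435/8)x^2 + (145/4)x - 145/16
the matrix is upper triangular; its diagonal is (1, 3, 9, 27, 81)
for a triangular matrix the eigenvalues are the diagonal entries, with algebraic multiplicity their repetition count


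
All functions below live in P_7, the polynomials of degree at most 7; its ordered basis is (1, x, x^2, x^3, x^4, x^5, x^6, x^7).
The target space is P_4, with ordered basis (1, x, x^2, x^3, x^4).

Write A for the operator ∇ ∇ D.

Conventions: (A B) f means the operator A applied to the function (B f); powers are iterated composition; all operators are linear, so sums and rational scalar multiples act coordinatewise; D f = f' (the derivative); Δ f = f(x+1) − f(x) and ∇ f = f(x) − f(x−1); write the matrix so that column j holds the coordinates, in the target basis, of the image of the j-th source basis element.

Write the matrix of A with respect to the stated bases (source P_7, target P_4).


the matrix is [[0, 0, 0, 6, -24, 70, -180, 434]; [0, 0, 0, 0, 24, -120, 420, -1260]; [0, 0, 0, 0, 0, 60, -360, 1470]; [0, 0, 0, 0, 0, 0, 120, -840]; [0, 0, 0, 0, 0, 0, 0, 210]] (rows listed top to bottom)

image of 1: 0
image of x: 0
image of x^2: 0
image of x^3: 6
image of x^4: 24x - 24
image of x^5: 60x^2 - 120x + 70
image of x^6: 120x^3 - 360x^2 + 420x - 180
image of x^7: 210x^4 - 840x^3 + 1470x^2 - 1260x + 434
each image's coordinates form column j of the matrix


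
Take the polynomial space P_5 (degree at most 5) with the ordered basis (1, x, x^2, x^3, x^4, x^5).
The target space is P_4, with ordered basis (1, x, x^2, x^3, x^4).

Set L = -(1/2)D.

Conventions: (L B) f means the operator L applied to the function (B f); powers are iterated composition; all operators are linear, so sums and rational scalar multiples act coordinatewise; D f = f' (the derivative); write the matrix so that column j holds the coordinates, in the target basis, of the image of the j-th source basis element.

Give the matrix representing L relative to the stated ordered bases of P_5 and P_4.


the matrix is [[0, -1/2, 0, 0, 0, 0]; [0, 0, -1, 0, 0, 0]; [0, 0, 0, -3/2, 0, 0]; [0, 0, 0, 0, -2, 0]; [0, 0, 0, 0, 0, -5/2]] (rows listed top to bottom)

image of 1: 0
image of x: -1/2
image of x^2: -x
image of x^3: -(3/2)x^2
image of x^4: -2x^3
image of x^5: -(5/2)x^4
each image's coordinates form column j of the matrix


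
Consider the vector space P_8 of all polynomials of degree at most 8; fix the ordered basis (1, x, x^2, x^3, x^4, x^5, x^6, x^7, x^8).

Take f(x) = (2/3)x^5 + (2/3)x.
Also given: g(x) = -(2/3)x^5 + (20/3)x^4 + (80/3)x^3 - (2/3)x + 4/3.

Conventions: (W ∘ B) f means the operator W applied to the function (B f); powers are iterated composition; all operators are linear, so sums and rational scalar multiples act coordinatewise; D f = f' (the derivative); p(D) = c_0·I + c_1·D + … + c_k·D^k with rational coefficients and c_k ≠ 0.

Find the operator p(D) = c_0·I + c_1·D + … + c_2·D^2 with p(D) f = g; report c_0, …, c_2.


c_0 = -1, c_1 = 2, c_2 = 2

D^0 f = (2/3)x^5 + (2/3)x
D^1 f = (10/3)x^4 + 2/3
D^2 f = (40/3)x^3
matching coefficients of g against c_0 f + c_1 Df + … from the top degree down determines the c_i
solution: c_0 = -1, c_1 = 2, c_2 = 2


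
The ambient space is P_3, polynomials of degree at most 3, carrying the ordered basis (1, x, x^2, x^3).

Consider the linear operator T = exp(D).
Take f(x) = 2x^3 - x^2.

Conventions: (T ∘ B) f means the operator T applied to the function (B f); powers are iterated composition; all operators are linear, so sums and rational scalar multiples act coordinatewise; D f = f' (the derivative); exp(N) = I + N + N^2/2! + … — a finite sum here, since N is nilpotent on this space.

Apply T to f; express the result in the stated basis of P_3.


order-1 term: 6x^2 - 2x
order-2 term: 6x - 1
order-3 term: 2
the series for exp(D) f terminates at order 3
exp(D) f = 2x^3 + 5x^2 + 4x + 1

the result is g(x) = 2x^3 + 5x^2 + 4x + 1


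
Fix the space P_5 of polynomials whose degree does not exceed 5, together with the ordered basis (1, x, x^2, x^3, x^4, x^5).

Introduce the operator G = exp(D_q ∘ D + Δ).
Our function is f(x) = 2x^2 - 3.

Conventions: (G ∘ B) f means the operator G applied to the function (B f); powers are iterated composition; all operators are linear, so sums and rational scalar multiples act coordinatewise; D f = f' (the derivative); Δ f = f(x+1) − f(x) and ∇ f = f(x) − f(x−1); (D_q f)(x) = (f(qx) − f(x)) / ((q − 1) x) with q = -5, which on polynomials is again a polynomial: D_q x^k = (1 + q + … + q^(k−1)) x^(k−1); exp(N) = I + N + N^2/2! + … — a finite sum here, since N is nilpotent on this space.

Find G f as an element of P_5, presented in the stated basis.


order-1 term: 4x + 6
order-2 term: 2
the series for exp(D_q ∘ D + Δ) f terminates at order 2
exp(D_q ∘ D + Δ) f = 2x^2 + 4x + 5

g(x) = 2x^2 + 4x + 5


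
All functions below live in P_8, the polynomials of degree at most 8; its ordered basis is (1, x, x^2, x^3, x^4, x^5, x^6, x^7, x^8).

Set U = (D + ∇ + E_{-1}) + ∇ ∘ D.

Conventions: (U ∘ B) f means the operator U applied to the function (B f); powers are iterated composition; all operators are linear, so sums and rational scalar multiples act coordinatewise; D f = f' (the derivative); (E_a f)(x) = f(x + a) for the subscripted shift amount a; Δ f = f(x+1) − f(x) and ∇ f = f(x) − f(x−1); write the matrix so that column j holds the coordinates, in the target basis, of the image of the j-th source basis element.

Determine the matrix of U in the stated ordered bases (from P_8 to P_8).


the matrix is [[1, 1, 2, -3, 4, -5, 6, -7, 8]; [0, 1, 2, 6, -12, 20, -30, 42, -56]; [0, 0, 1, 3, 12, -30, 60, -105, 168]; [0, 0, 0, 1, 4, 20, -60, 140, -280]; [0, 0, 0, 0, 1, 5, 30, -105, 280]; [0, 0, 0, 0, 0, 1, 6, 42, -168]; [0, 0, 0, 0, 0, 0, 1, 7, 56]; [0, 0, 0, 0, 0, 0, 0, 1, 8]; [0, 0, 0, 0, 0, 0, 0, 0, 1]] (rows listed top to bottom)

image of 1: 1
image of x: x + 1
image of x^2: x^2 + 2x + 2
image of x^3: x^3 + 3x^2 + 6x - 3
image of x^4: x^4 + 4x^3 + 12x^2 - 12x + 4
image of x^5: x^5 + 5x^4 + 20x^3 - 30x^2 + 20x - 5
image of x^6: x^6 + 6x^5 + 30x^4 - 60x^3 + 60x^2 - 30x + 6
image of x^7: x^7 + 7x^6 + 42x^5 - 105x^4 + 140x^3 - 105x^2 + 42x - 7
image of x^8: x^8 + 8x^7 + 56x^6 - 168x^5 + 280x^4 - 280x^3 + 168x^2 - 56x + 8
each image's coordinates form column j of the matrix


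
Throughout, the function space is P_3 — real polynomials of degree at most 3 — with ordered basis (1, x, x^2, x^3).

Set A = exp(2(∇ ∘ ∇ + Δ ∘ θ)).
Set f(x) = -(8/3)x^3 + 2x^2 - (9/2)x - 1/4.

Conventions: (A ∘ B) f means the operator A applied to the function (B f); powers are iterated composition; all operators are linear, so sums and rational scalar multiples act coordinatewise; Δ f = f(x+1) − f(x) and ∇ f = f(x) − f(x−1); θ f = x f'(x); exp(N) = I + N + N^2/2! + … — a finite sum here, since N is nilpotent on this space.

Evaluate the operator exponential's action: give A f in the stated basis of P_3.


order-1 term: -48x^2 - 64x + 23
order-2 term: -192x - 256
order-3 term: -128
the series for exp(2(∇ ∘ ∇ + Δ ∘ θ)) f terminates at order 3
exp(2(∇ ∘ ∇ + Δ ∘ θ)) f = -(8/3)x^3 - 46x^2 - (521/2)x - 1445/4

the result is g(x) = -(8/3)x^3 - 46x^2 - (521/2)x - 1445/4


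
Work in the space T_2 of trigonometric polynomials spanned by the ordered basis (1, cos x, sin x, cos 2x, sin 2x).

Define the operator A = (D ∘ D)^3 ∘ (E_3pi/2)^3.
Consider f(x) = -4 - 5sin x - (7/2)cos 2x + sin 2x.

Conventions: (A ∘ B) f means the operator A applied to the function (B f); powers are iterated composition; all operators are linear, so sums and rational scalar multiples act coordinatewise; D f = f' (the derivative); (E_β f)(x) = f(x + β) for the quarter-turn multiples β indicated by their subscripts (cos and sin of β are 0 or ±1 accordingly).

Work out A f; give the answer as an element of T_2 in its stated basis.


the result is g(x) = 5cos x - 224cos 2x + 64sin 2x

E_3pi/2 f = -4 + 5cos x + (7/2)cos 2x - sin 2x
E_3pi/2 E_3pi/2 f = -4 + 5sin x - (7/2)cos 2x + sin 2x
E_3pi/2 E_3pi/2 E_3pi/2 f = -4 - 5cos x + (7/2)cos 2x - sin 2x
D (E_3pi/2)^3 f = 5sin x - 2cos 2x - 7sin 2x
D D (E_3pi/2)^3 f = 5cos x - 14cos 2x + 4sin 2x
D (D ∘ D) (E_3pi/2)^3 f = -5sin x + 8cos 2x + 28sin 2x
D D (D ∘ D) (E_3pi/2)^3 f = -5cos x + 56cos 2x - 16sin 2x
D (D ∘ D) (D ∘ D) (E_3pi/2)^3 f = 5sin x - 32cos 2x - 112sin 2x
D D (D ∘ D) (D ∘ D) (E_3pi/2)^3 f = 5cos x - 224cos 2x + 64sin 2x


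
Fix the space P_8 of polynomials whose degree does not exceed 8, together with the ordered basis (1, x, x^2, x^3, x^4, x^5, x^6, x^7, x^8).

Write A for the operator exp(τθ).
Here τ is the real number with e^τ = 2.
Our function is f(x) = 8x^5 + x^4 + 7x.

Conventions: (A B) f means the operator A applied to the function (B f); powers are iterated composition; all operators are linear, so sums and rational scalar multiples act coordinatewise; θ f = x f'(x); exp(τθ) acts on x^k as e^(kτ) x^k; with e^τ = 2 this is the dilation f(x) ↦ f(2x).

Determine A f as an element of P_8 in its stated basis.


the result is g(x) = 256x^5 + 16x^4 + 14x

exp(τθ) x^k = e^(kτ) x^k; with e^τ = 2 this sends x^k to 2^k x^k
x ↦ 2 x
x^4 ↦ 16 x^4
x^5 ↦ 32 x^5
applying this coordinatewise to f: exp(τθ) f = 256x^5 + 16x^4 + 14x


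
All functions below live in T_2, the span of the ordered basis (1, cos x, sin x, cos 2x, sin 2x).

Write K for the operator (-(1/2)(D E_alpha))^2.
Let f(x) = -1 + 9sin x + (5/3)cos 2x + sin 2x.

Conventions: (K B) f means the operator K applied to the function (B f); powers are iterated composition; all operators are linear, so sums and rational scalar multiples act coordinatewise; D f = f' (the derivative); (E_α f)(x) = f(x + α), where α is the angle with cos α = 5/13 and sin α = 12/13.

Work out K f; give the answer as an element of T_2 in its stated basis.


E_alpha f = -1 + (108/13)cos x + (45/13)sin x - (235/507)cos 2x - (319/169)sin 2x
D E_alpha f = (45/13)cos x - (108/13)sin x - (638/169)cos 2x + (470/507)sin 2x
(-(1/2)(D E_alpha)) f = -(45/26)cos x + (54/13)sin x + (319/169)cos 2x - (235/507)sin 2x
E_alpha (-(1/2)(D E_alpha)) f = (1071/338)cos x + (540/169)sin x - (47361/28561)cos 2x - (86875/85683)sin 2x
D E_alpha (-(1/2)(D E_alpha)) f = (540/169)cos x - (1071/338)sin x - (173750/85683)cos 2x + (94722/28561)sin 2x
(-(1/2)(D E_alpha)) (-(1/2)(D E_alpha)) f = -(270/169)cos x + (1071/676)sin x + (86875/85683)cos 2x - (47361/28561)sin 2x

the image equals g(x) = -(270/169)cos x + (1071/676)sin x + (86875/85683)cos 2x - (47361/28561)sin 2x


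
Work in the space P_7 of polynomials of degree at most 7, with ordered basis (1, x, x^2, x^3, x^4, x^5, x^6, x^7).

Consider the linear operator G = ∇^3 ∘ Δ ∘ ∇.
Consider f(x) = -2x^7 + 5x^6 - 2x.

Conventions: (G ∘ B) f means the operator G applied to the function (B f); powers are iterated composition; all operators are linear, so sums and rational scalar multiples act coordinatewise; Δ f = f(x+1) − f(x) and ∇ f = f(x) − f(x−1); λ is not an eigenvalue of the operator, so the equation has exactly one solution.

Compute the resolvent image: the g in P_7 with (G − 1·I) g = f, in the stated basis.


the result is g(x) = 2x^7 - 5x^6 + 5040x^2 - 18718x + 18840

write g with unknown coordinates in the stated basis and equate coefficients in (G − 1·I) g = f
solving from the highest basis element down gives g = 2x^7 - 5x^6 + 5040x^2 - 18718x + 18840
check: G g = 5040x^2 - 18720x + 18840
so G g − 1·g = -2x^7 + 5x^6 - 2x = f ✓


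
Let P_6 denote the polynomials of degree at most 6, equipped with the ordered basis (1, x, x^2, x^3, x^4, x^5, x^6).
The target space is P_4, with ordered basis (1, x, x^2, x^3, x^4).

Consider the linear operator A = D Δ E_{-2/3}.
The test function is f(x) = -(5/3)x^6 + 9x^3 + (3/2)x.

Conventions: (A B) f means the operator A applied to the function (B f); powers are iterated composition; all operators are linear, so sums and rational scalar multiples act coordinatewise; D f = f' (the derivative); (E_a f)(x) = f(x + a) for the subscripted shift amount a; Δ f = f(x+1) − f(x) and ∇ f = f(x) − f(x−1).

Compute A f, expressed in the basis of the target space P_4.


the image equals g(x) = -50x^4 + (100/3)x^3 - (100/3)x^2 + (1708/27)x - 839/81

E_{-2/3} f = -(5/3)x^6 + (20/3)x^5 - (100/9)x^4 + (1529/81)x^3 - (1858/81)x^2 + (7201/486)x - 8339/2187
Δ E_{-2/3} f = -10x^5 + (25/3)x^4 - (100/9)x^3 + (854/27)x^2 - (839/81)x + 2257/486
D Δ E_{-2/3} f = -50x^4 + (100/3)x^3 - (100/3)x^2 + (1708/27)x - 839/81
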